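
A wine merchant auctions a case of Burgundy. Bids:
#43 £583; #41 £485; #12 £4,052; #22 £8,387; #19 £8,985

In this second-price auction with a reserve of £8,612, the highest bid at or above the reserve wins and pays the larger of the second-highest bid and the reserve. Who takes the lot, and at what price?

Bids ranked: 8,985 (#19) > 8,387 (#22) > 4,052 (#12) > 583 (#43) > 485 (#41)
Highest eligible bid: #19 at £8,985.
max(second-highest £8,387, reserve £8,612) = £8,612.

#19 pays £8,612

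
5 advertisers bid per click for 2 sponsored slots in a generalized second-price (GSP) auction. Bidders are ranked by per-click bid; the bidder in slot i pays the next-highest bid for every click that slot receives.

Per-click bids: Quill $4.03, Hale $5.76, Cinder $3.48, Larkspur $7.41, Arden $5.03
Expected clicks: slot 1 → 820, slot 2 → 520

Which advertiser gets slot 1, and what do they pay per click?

Sorting advertisers: $7.41 (Larkspur) > $5.76 (Hale) > $5.03 (Arden) > …
Slot 1 goes to the first-ranked bidder, Larkspur, who pays the next bid down: $5.76/click.

Larkspur; $5.76 per click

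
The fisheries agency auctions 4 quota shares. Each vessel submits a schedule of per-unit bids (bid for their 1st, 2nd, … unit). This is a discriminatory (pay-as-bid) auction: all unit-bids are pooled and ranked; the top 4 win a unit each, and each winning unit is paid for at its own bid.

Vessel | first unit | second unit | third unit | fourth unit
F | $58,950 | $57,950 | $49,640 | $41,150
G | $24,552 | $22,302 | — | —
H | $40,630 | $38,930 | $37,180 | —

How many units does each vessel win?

F 4

Pooled unit-bids ranked (top 4): 58,950 (F-1), 57,950 (F-2), 49,640 (F-3), 41,150 (F-4)
Next rejected bid: $40,630 (not a price — pay-as-bid).
Allocation: F 4.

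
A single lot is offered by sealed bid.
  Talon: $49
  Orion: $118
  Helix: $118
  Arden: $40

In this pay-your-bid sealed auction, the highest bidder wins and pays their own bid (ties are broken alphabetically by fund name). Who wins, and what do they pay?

Helix pays $118

Sorting bids: 118 (Helix) > 118 (Orion) > 49 (Talon) > 40 (Arden)
Helix and Orion tie at $118; tie-break gives it to Helix.
Helix is highest → pays own bid, $118.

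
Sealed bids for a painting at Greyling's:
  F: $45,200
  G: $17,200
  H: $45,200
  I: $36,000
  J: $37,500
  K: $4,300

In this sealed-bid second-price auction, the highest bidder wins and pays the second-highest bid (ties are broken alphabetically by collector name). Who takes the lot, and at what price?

Sorting bids: 45,200 (F) > 45,200 (H) > 37,500 (J) > 36,000 (I) > 17,200 (G) > 4,300 (K)
F and H tie at $45,200; tie-break gives it to F.
F wins with the highest bid; price is set by the runner-up at $45,200.

F pays $45,200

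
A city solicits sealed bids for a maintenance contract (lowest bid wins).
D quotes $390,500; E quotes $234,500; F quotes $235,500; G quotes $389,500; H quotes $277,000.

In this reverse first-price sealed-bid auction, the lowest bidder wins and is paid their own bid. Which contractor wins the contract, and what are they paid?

E is paid $234,500

Reverse first-price sealed-bid auction: the lowest bidder wins and is paid their own bid.
Bids ranked: 234,500 (E) < 235,500 (F) < 277,000 (H) < 389,500 (G) < 390,500 (D)
E has the lowest bid and is paid exactly that: $234,500.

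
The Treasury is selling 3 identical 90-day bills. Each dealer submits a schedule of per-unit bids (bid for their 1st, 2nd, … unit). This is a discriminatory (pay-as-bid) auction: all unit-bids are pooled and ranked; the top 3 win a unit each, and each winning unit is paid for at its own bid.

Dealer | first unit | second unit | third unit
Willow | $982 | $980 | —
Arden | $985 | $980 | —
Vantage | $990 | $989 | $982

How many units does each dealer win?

Arden 1, Vantage 2

Merging the schedules and taking the best 3: 990 (Vantage-1), 989 (Vantage-2), 985 (Arden-1)
Next rejected bid: $982 (not a price — pay-as-bid).
Allocation: Arden 1, Vantage 2.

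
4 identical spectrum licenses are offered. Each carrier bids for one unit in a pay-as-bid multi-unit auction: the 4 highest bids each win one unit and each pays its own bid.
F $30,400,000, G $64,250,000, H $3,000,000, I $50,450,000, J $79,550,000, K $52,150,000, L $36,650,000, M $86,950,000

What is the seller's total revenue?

Bids ranked high→low: 86,950,000 (M), 79,550,000 (J), 64,250,000 (G), 52,150,000 (K), 50,450,000 (I), 36,650,000 (L), …
The 4 highest are M, J, G, K.
Total revenue = 86,950,000 + 79,550,000 + 64,250,000 + 52,150,000 = $282,900,000.

Total revenue: $282,900,000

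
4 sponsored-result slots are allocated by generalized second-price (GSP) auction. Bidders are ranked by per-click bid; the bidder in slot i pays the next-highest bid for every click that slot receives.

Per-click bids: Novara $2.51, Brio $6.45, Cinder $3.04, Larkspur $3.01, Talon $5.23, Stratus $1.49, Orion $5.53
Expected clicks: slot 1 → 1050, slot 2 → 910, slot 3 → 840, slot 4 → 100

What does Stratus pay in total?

Stratus pays $0.00

Sorting advertisers: $6.45 (Brio) > $5.53 (Orion) > $5.23 (Talon) > $3.04 (Cinder) > $3.01 (Larkspur) > …
Stratus ranks below slot 4 → no slot, pays nothing.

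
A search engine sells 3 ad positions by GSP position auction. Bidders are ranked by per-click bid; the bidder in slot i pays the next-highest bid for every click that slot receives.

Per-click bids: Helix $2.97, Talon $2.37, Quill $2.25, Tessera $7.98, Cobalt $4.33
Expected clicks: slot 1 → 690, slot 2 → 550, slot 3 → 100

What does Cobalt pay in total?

Cobalt pays $1633.50

Sorting advertisers: $7.98 (Tessera) > $4.33 (Cobalt) > $2.97 (Helix) > $2.37 (Talon) > …
Cobalt holds slot 2 → pays next bid $2.97 × 550 clicks = $1633.50.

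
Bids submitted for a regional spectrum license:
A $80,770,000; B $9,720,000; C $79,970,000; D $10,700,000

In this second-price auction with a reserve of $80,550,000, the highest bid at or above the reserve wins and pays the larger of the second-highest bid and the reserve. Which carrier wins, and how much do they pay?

Rule: the highest bid at or above the reserve wins and pays the larger of the second-highest bid and the reserve.
Sorting bids: 80,770,000 (A) > 79,970,000 (C) > 10,700,000 (D) > 9,720,000 (B)
Highest eligible bid: A at $80,770,000.
max(second-highest $79,970,000, reserve $80,550,000) = $80,550,000.

A pays $80,550,000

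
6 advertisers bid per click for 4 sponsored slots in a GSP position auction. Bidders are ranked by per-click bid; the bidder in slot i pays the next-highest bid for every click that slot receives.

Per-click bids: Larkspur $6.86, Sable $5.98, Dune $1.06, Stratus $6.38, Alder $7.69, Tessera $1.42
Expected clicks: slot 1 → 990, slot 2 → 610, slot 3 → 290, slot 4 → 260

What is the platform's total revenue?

Sorting advertisers: $7.69 (Alder) > $6.86 (Larkspur) > $6.38 (Stratus) > $5.98 (Sable) > $1.42 (Tessera) > …
Slot 1: Alder pays $6.86 × 990 = $6791.40
Slot 2: Larkspur pays $6.38 × 610 = $3891.80
Slot 3: Stratus pays $5.98 × 290 = $1734.20
Slot 4: Sable pays $1.42 × 260 = $369.20
Total = $12786.60

Total revenue: $12786.60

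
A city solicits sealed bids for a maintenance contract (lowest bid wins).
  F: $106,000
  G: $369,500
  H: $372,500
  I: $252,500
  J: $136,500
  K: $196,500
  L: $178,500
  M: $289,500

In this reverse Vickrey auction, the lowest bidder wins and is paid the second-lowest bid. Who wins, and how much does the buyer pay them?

F is paid $136,500

Rule: the lowest bidder wins and is paid the second-lowest bid.
Sorting bids: 106,000 (F) < 136,500 (J) < 178,500 (L) < 196,500 (K) < 252,500 (I) < 289,500 (M) < …
F is lowest; is paid the second-lowest bid, $136,500.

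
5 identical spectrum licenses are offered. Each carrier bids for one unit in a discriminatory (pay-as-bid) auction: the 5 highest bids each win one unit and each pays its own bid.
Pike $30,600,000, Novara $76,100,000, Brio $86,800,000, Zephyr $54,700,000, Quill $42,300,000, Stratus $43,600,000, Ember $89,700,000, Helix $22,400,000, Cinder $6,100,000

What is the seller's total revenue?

Ordering the bids: 89,700,000 (Ember), 86,800,000 (Brio), 76,100,000 (Novara), 54,700,000 (Zephyr), 43,600,000 (Stratus), 42,300,000 (Quill), 30,600,000 (Pike), …
Winners (5 units): Ember, Brio, Novara, Zephyr, Stratus.
Total revenue = 89,700,000 + 86,800,000 + 76,100,000 + 54,700,000 + 43,600,000 = $350,900,000.

Total revenue: $350,900,000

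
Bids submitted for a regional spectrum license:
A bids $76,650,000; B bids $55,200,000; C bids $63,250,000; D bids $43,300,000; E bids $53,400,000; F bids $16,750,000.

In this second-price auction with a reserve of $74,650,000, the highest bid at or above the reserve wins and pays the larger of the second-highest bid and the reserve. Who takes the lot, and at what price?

A pays $74,650,000

Bids in order: 76,650,000 (A) > 63,250,000 (C) > 55,200,000 (B) > 53,400,000 (E) > 43,300,000 (D) > 16,750,000 (F)
Highest eligible bid: A at $76,650,000.
Second-highest bid $63,250,000 is below the reserve $74,650,000, so the reserve binds → payment $74,650,000.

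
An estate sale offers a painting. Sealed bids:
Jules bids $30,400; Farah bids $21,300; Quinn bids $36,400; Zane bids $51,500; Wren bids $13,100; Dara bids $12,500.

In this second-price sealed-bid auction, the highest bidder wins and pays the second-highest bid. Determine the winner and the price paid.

Zane pays $36,400

Bids in order: 51,500 (Zane) > 36,400 (Quinn) > 30,400 (Jules) > 21,300 (Farah) > 13,100 (Wren) > 12,500 (Dara)
Zane is highest; pays the second-highest bid, $36,400.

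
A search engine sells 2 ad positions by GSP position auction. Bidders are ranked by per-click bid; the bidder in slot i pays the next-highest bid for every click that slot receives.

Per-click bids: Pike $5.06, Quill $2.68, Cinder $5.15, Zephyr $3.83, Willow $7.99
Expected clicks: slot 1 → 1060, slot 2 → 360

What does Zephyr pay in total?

Zephyr pays $0.00

Per-click bids in order: $7.99 (Willow) > $5.15 (Cinder) > $5.06 (Pike) > …
Zephyr ranks below slot 2 → no slot, pays nothing.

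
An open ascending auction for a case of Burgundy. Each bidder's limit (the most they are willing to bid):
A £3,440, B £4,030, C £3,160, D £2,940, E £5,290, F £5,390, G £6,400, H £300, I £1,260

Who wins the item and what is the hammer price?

Rule: the price rises until one bidder remains; the winner pays the price at which the last rival dropped out.
Sorting limits: 6,400 (G) > 5,390 (F) > 5,290 (E) > 4,030 (B) > 3,440 (A) > 3,160 (C) > …
F is the last rival to drop out, at £5,390; G remains and wins at that price.

G wins at £5,390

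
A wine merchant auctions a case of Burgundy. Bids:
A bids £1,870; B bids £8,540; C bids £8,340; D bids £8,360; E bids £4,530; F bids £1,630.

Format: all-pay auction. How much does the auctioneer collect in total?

All-pay auction: the highest bidder wins the item, but every bidder pays their own bid.
Sorting bids: 8,540 (B) > 8,360 (D) > 8,340 (C) > 4,530 (E) > 1,870 (A) > 1,630 (F)
B wins with the top bid; all bids are sunk regardless.
Every bidder forfeits their bid regardless of winning.
Revenue = 1,870 + 8,540 + 8,340 + 8,360 + 4,530 + 1,630 = £33,270.

Total revenue: £33,270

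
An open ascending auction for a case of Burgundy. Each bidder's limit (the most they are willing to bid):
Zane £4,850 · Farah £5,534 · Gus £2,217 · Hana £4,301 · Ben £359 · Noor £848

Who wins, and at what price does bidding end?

Limits ranked: 5,534 (Farah) > 4,850 (Zane) > 4,301 (Hana) > 2,217 (Gus) > 848 (Noor) > 359 (Ben)
Zane is the last rival to drop out, at £4,850; Farah remains and wins at that price.

Farah wins at £4,850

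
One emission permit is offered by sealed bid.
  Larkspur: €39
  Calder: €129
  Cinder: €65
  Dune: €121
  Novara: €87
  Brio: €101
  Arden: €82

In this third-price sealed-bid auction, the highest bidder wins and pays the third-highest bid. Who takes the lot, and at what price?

Bids in order: 129 (Calder) > 121 (Dune) > 101 (Brio) > 87 (Novara) > 82 (Arden) > 65 (Cinder) > …
Calder wins; payment is bid #3 in the ranking = €101.

Calder pays €101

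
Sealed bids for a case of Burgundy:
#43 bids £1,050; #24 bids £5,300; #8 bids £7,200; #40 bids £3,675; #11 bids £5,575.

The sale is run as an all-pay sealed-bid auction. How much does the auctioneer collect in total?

Total revenue: £22,800

Rule: the highest bidder wins the item, but every bidder pays their own bid.
Sorting bids: 7,200 (#8) > 5,575 (#11) > 5,300 (#24) > 3,675 (#40) > 1,050 (#43)
#8 wins with the top bid; all bids are sunk regardless.
Every bidder forfeits their bid regardless of winning.
Revenue = 1,050 + 5,300 + 7,200 + 3,675 + 5,575 = £22,800.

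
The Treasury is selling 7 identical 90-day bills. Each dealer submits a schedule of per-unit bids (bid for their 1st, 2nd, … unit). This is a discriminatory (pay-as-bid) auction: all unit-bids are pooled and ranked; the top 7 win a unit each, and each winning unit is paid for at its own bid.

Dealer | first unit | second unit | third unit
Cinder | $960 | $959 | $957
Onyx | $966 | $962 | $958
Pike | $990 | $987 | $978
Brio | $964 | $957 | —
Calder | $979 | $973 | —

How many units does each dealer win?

All unit-bids, highest first — top 7: 990 (Pike-1), 987 (Pike-2), 979 (Calder-1), 978 (Pike-3), 973 (Calder-2), 966 (Onyx-1), 964 (Brio-1)
Next rejected bid: $962 (not a price — pay-as-bid).
Allocation: Brio 1, Calder 2, Onyx 1, Pike 3.

Brio 1, Calder 2, Onyx 1, Pike 3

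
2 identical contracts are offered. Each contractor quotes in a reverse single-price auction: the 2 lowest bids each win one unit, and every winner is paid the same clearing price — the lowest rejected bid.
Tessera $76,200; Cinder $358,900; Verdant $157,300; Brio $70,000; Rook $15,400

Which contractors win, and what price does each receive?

Sorting: 15,400 (Rook), 70,000 (Brio), 76,200 (Tessera), 157,300 (Verdant), …
Winners (2 units): Rook, Brio.
Lowest unsuccessful bid: $76,200 → clearing price.

Rook, Brio; each is paid $76,200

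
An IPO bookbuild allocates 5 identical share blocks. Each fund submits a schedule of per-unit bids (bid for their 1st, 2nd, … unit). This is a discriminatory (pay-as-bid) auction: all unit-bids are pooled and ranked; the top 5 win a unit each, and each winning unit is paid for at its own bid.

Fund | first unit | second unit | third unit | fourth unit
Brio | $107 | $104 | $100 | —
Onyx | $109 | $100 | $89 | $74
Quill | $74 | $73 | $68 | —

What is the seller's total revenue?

Pooled unit-bids ranked (top 5): 109 (Onyx-1), 107 (Brio-1), 104 (Brio-2), 100 (Brio-3), 100 (Onyx-2)
Next rejected bid: $89 (not a price — pay-as-bid).
Each winning unit pays its own bid.
Revenue = 109 + 107 + 104 + 100 + 100 = $520.

Total revenue: $520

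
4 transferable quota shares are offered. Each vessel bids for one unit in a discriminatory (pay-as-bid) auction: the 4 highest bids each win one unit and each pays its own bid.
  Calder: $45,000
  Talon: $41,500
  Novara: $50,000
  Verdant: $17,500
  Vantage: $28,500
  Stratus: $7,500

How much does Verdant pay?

Ordering the bids: 50,000 (Novara), 45,000 (Calder), 41,500 (Talon), 28,500 (Vantage), 17,500 (Verdant), 7,500 (Stratus)
Top 4: Novara, Calder, Talon, Vantage.
Verdant does not win → $0.

Verdant pays $0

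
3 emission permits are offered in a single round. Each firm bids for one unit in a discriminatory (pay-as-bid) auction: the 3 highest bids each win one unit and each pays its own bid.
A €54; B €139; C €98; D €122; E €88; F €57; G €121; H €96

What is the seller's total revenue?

Sorting: 139 (B), 122 (D), 121 (G), 98 (C), 96 (H), …
Winners (3 units): B, D, G.
Total revenue = 139 + 122 + 121 = €382.

Total revenue: €382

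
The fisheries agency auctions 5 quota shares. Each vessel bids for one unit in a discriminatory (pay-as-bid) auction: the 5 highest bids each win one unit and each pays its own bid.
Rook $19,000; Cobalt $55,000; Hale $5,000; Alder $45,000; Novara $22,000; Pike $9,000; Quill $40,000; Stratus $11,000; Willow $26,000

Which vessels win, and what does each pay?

Bids ranked high→low: 55,000 (Cobalt), 45,000 (Alder), 40,000 (Quill), 26,000 (Willow), 22,000 (Novara), 19,000 (Rook), 11,000 (Stratus), …
The 5 highest are Cobalt, Alder, Quill, Willow, Novara.
Each winner pays its own bid: Cobalt $55,000, Alder $45,000, Quill $40,000, Willow $26,000, Novara $22,000.

Cobalt $55,000, Alder $45,000, Quill $40,000, Willow $26,000, Novara $22,000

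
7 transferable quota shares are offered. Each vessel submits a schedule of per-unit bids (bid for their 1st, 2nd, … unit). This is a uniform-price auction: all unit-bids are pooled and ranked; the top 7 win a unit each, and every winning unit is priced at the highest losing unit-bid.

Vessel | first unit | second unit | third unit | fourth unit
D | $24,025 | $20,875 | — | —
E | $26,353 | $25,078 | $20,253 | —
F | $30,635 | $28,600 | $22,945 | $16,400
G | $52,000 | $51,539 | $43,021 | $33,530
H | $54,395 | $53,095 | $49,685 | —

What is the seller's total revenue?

All unit-bids, highest first — top 7: 54,395 (H-1), 53,095 (H-2), 52,000 (G-1), 51,539 (G-2), 49,685 (H-3), 43,021 (G-3), 33,530 (G-4)
Highest rejected unit-bid = $30,635.
Allocation: G 4, H 3. Every unit priced at $30,635.
Revenue = 7 × 30,635 = $214,445.

Total revenue: $214,445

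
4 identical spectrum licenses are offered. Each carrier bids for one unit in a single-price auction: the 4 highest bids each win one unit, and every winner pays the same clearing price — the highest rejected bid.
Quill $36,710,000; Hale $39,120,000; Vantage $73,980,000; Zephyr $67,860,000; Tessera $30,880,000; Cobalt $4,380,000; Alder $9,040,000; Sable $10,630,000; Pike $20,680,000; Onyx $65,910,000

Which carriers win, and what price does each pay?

Ordering the bids: 73,980,000 (Vantage), 67,860,000 (Zephyr), 65,910,000 (Onyx), 39,120,000 (Hale), 36,710,000 (Quill), 30,880,000 (Tessera), …
Winners (4 units): Vantage, Zephyr, Onyx, Hale.
First losing bid is Quill's $36,710,000, which sets the uniform price.

Vantage, Zephyr, Onyx, Hale; each pays $36,710,000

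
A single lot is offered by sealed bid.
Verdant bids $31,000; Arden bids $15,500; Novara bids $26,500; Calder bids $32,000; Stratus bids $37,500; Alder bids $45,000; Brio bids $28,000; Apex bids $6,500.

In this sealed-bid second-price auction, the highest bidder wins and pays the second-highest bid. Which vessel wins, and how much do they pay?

Alder pays $37,500

Sealed-bid second-price auction: the highest bidder wins and pays the second-highest bid.
Bids in order: 45,000 (Alder) > 37,500 (Stratus) > 32,000 (Calder) > 31,000 (Verdant) > 28,000 (Brio) > 26,500 (Novara) > …
Second-price: Alder pays Stratus's bid of $37,500.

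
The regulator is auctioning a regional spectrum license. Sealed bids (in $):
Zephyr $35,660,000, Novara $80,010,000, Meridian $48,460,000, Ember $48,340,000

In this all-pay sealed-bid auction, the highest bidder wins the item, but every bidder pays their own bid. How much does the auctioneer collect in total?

Total revenue: $212,470,000

Bids in order: 80,010,000 (Novara) > 48,460,000 (Meridian) > 48,340,000 (Ember) > 35,660,000 (Zephyr)
Every bidder forfeits their bid regardless of winning.
Revenue = 35,660,000 + 80,010,000 + 48,460,000 + 48,340,000 = $212,470,000.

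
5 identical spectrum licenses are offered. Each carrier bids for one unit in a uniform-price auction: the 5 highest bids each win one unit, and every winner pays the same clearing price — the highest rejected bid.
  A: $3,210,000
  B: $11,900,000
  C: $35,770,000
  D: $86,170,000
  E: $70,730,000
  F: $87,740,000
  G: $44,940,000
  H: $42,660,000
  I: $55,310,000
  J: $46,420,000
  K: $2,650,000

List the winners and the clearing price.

F, D, E, I, J; each pays $44,940,000

Ordering the bids: 87,740,000 (F), 86,170,000 (D), 70,730,000 (E), 55,310,000 (I), 46,420,000 (J), 44,940,000 (G), 42,660,000 (H), …
Winners (5 units): F, D, E, I, J.
Highest unsuccessful bid: $44,940,000 → clearing price.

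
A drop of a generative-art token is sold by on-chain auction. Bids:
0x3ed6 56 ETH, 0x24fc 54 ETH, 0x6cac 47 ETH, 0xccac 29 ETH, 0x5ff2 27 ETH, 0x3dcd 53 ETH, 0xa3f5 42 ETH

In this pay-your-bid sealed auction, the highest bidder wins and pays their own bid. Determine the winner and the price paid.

Pay-your-bid sealed auction: the highest bidder wins and pays their own bid.
Bids in order: 56 (0x3ed6) > 54 (0x24fc) > 53 (0x3dcd) > 47 (0x6cac) > 42 (0xa3f5) > 29 (0xccac) > …
0x3ed6 has the highest bid and pays exactly that: 56 ETH.

0x3ed6 pays 56 ETH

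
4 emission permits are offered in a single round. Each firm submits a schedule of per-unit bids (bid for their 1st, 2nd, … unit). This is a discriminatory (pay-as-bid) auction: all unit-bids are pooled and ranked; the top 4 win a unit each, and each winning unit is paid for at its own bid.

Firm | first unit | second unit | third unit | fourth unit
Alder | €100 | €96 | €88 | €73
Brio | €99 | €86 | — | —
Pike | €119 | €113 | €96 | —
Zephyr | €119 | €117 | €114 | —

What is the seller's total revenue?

Pooled unit-bids ranked (top 4): 119 (Pike-1), 119 (Zephyr-1), 117 (Zephyr-2), 114 (Zephyr-3)
Next rejected bid: €113 (not a price — pay-as-bid).
Each winning unit pays its own bid.
Revenue = 119 + 119 + 117 + 114 = €469.

Total revenue: €469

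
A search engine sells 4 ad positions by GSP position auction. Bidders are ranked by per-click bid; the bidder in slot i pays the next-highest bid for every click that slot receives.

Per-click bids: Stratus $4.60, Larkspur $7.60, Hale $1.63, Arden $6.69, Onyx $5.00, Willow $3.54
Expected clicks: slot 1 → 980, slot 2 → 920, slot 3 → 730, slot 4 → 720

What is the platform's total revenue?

Ranked by bid: $7.60 (Larkspur) > $6.69 (Arden) > $5.00 (Onyx) > $4.60 (Stratus) > $3.54 (Willow) > …
Slot 1: Larkspur pays $6.69 × 980 = $6556.20
Slot 2: Arden pays $5.00 × 920 = $4600.00
Slot 3: Onyx pays $4.60 × 730 = $3358.00
Slot 4: Stratus pays $3.54 × 720 = $2548.80
Total = $17063.00

Total revenue: $17063.00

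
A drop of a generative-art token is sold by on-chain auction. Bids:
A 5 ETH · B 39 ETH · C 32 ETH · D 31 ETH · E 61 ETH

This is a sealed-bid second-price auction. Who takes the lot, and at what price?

Bids in order: 61 (E) > 39 (B) > 32 (C) > 31 (D) > 5 (A)
E wins with the highest bid; price is set by the runner-up at 39 ETH.

E pays 39 ETH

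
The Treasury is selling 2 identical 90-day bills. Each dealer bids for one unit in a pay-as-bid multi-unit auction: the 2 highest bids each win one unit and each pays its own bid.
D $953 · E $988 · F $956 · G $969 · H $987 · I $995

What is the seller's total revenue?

Sorting: 995 (I), 988 (E), 987 (H), 969 (G), …
Top 2: I, E.
Total revenue = 995 + 988 = $1,983.

Total revenue: $1,983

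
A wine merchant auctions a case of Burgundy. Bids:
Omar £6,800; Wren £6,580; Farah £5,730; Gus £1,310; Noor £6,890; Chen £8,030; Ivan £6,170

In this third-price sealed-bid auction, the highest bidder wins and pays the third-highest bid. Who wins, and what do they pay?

Sorting bids: 8,030 (Chen) > 6,890 (Noor) > 6,800 (Omar) > 6,580 (Wren) > 6,170 (Ivan) > 5,730 (Farah) > …
Chen is highest; pays the third-highest bid, £6,800.

Chen pays £6,800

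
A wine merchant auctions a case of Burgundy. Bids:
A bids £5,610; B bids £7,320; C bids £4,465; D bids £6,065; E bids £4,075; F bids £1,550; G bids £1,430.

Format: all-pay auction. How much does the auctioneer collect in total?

Total revenue: £30,515

All-pay auction: the highest bidder wins the item, but every bidder pays their own bid.
Sorting bids: 7,320 (B) > 6,065 (D) > 5,610 (A) > 4,465 (C) > 4,075 (E) > 1,550 (F) > …
B wins with the top bid; all bids are sunk regardless.
Every bidder forfeits their bid regardless of winning.
Revenue = 5,610 + 7,320 + 4,465 + 6,065 + 4,075 + 1,550 + 1,430 = £30,515.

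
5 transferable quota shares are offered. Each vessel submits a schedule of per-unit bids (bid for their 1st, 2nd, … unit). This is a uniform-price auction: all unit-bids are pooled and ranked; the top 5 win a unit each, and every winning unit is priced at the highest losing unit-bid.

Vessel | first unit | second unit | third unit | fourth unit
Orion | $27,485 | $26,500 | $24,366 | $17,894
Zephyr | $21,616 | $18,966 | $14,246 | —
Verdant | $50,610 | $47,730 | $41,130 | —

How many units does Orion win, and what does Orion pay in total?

Pooled unit-bids ranked (top 5): 50,610 (Verdant-1), 47,730 (Verdant-2), 41,130 (Verdant-3), 27,485 (Orion-1), 26,500 (Orion-2)
First bid not allocated: $24,366.
Orion wins 2 unit(s) at $24,366 each.

Orion: 2 units, pays $48,732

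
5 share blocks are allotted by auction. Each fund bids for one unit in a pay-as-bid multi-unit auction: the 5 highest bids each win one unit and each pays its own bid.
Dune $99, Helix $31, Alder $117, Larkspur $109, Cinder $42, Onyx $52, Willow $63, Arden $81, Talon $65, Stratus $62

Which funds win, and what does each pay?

Ordering the bids: 117 (Alder), 109 (Larkspur), 99 (Dune), 81 (Arden), 65 (Talon), 63 (Willow), 62 (Stratus), …
Top 5: Alder, Larkspur, Dune, Arden, Talon.
Each winner pays its own bid: Alder $117, Larkspur $109, Dune $99, Arden $81, Talon $65.

Alder $117, Larkspur $109, Dune $99, Arden $81, Talon $65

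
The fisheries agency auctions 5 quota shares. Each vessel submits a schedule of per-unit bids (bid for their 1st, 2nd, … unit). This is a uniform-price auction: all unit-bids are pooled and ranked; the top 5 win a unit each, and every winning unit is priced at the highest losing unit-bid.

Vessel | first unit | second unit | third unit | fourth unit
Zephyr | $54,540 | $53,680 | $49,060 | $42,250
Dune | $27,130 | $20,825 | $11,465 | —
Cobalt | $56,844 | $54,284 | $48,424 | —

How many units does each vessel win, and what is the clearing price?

All unit-bids, highest first — top 5: 56,844 (Cobalt-1), 54,540 (Zephyr-1), 54,284 (Cobalt-2), 53,680 (Zephyr-2), 49,060 (Zephyr-3)
First bid not allocated: $48,424.
Allocation: Cobalt 2, Zephyr 3.

Cobalt 2, Zephyr 3; clearing price $48,424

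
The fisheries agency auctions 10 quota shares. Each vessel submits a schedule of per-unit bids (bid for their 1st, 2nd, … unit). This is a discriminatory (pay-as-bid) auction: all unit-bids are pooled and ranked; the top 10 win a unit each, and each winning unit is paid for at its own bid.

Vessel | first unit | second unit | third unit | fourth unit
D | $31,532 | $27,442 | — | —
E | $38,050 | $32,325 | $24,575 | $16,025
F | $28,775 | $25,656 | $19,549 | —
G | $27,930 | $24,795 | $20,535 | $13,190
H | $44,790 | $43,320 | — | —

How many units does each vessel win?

D 2, E 2, F 2, G 2, H 2

Pooled unit-bids ranked (top 10): 44,790 (H-1), 43,320 (H-2), 38,050 (E-1), 32,325 (E-2), 31,532 (D-1), 28,775 (F-1), 27,930 (G-1), 27,442 (D-2), 25,656 (F-2), 24,795 (G-2)
Next rejected bid: $24,575 (not a price — pay-as-bid).
Allocation: D 2, E 2, F 2, G 2, H 2.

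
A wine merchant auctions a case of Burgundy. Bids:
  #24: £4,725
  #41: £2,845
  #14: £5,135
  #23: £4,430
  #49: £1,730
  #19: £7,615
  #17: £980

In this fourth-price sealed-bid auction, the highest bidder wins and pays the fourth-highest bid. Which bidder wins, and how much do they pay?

#19 pays £4,430

Rule: the highest bidder wins and pays the fourth-highest bid.
Bids in order: 7,615 (#19) > 5,135 (#14) > 4,725 (#24) > 4,430 (#23) > 2,845 (#41) > 1,730 (#49) > …
#19 wins; payment is bid #4 in the ranking = £4,430.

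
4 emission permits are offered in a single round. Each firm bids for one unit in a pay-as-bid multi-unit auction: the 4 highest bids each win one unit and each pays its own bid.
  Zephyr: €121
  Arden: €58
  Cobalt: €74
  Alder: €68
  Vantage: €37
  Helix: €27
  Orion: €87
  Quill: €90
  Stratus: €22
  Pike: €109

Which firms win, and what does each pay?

Zephyr €121, Pike €109, Quill €90, Orion €87

Bids ranked high→low: 121 (Zephyr), 109 (Pike), 90 (Quill), 87 (Orion), 74 (Cobalt), 68 (Alder), …
The 4 highest are Zephyr, Pike, Quill, Orion.
Each winner pays its own bid: Zephyr €121, Pike €109, Quill €90, Orion €87.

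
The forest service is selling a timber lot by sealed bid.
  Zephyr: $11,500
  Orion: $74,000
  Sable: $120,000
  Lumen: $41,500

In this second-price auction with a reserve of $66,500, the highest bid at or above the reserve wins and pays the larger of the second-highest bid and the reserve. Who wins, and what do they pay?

Sable pays $74,000

Bids ranked: 120,000 (Sable) > 74,000 (Orion) > 41,500 (Lumen) > 11,500 (Zephyr)
Highest eligible bid: Sable at $120,000.
Second-highest bid $74,000 exceeds the reserve $66,500 → payment $74,000.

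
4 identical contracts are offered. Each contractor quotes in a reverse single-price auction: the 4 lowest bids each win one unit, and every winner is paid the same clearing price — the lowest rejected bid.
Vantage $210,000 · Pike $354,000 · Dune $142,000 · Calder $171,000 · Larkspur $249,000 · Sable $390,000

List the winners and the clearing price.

Dune, Calder, Vantage, Larkspur; each is paid $354,000

Sorting: 142,000 (Dune), 171,000 (Calder), 210,000 (Vantage), 249,000 (Larkspur), 354,000 (Pike), 390,000 (Sable)
Winners (4 units): Dune, Calder, Vantage, Larkspur.
Clearing price = lowest rejected bid = $354,000.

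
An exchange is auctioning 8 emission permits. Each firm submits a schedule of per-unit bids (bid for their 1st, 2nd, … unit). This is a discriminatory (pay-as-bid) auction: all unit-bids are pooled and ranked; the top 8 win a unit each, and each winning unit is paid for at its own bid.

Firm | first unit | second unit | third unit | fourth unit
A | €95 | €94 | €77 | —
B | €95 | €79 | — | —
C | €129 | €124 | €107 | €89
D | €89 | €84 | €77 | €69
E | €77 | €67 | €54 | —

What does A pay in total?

Pooled unit-bids ranked (top 8): 129 (C-1), 124 (C-2), 107 (C-3), 95 (A-1), 95 (B-1), 94 (A-2), 89 (C-4), 89 (D-1)
Next rejected bid: €84 (not a price — pay-as-bid).
A's winning unit-bids: 95 + 94 = €189.

A pays €189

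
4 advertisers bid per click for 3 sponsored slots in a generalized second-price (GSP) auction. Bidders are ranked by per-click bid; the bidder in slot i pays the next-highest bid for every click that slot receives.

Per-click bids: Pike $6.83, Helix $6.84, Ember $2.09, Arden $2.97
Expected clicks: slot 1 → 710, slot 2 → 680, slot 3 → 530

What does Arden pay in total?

Per-click bids in order: $6.84 (Helix) > $6.83 (Pike) > $2.97 (Arden) > $2.09 (Ember)
Arden holds slot 3 → pays next bid $2.09 × 530 clicks = $1107.70.

Arden pays $1107.70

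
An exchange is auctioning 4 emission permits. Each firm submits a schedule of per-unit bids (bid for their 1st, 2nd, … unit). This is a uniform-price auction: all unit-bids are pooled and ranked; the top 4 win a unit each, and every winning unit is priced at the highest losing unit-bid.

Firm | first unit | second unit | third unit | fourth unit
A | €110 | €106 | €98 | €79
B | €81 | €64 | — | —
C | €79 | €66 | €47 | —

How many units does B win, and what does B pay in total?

Merging the schedules and taking the best 4: 110 (A-1), 106 (A-2), 98 (A-3), 81 (B-1)
Highest rejected unit-bid = €79.
B wins 1 unit(s) at €79 each.

B: 1 unit, pays €79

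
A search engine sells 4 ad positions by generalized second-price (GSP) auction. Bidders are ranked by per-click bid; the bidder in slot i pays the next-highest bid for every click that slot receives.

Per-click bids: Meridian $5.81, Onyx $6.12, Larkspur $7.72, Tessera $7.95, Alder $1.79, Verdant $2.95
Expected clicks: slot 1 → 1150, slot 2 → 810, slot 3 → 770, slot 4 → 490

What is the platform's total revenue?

Total revenue: $19754.40

Sorting advertisers: $7.95 (Tessera) > $7.72 (Larkspur) > $6.12 (Onyx) > $5.81 (Meridian) > $2.95 (Verdant) > …
Slot 1: Tessera pays $7.72 × 1150 = $8878.00
Slot 2: Larkspur pays $6.12 × 810 = $4957.20
Slot 3: Onyx pays $5.81 × 770 = $4473.70
Slot 4: Meridian pays $2.95 × 490 = $1445.50
Total = $19754.40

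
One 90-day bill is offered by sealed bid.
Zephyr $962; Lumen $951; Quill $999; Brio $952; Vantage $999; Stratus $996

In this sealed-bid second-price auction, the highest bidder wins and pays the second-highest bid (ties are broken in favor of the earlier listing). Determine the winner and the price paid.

Quill pays $999

Sorting bids: 999 (Quill) > 999 (Vantage) > 996 (Stratus) > 962 (Zephyr) > 952 (Brio) > 951 (Lumen)
Tie at $999 → Quill wins by tie-break.
Quill is highest; pays the second-highest bid, $999.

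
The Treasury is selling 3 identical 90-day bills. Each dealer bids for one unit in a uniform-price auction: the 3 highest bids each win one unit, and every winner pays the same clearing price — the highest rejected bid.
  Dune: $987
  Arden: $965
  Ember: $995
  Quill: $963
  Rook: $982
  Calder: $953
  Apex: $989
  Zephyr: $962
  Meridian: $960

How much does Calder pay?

Calder pays $0

Sorting: 995 (Ember), 989 (Apex), 987 (Dune), 982 (Rook), 965 (Arden), …
Top 3: Ember, Apex, Dune.
Highest unsuccessful bid: $982 → clearing price.
Calder does not win → pays $0.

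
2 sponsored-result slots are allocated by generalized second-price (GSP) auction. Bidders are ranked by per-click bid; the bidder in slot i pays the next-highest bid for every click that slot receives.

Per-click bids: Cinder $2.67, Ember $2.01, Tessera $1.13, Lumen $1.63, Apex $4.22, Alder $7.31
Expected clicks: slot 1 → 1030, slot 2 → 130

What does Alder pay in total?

Alder pays $4346.60

Ranked by bid: $7.31 (Alder) > $4.22 (Apex) > $2.67 (Cinder) > …
Alder holds slot 1 → pays next bid $4.22 × 1030 clicks = $4346.60.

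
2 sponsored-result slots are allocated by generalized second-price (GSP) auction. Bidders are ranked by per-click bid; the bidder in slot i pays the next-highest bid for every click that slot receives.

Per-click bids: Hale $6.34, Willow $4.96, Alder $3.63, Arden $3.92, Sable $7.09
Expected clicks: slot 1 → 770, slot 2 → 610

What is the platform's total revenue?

Ranked by bid: $7.09 (Sable) > $6.34 (Hale) > $4.96 (Willow) > …
Slot 1: Sable pays $6.34 × 770 = $4881.80
Slot 2: Hale pays $4.96 × 610 = $3025.60
Total = $7907.40

Total revenue: $7907.40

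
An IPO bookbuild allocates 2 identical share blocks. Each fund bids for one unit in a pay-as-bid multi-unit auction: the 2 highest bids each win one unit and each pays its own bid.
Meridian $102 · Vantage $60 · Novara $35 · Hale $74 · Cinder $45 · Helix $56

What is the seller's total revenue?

Total revenue: $176

Sorting: 102 (Meridian), 74 (Hale), 60 (Vantage), 56 (Helix), …
The 2 highest are Meridian, Hale.
Total revenue = 102 + 74 = $176.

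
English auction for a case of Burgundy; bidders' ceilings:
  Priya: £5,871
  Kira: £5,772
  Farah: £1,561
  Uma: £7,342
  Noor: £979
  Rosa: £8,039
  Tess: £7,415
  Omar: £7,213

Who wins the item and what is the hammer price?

Rosa wins at £7,415

Limits ranked: 8,039 (Rosa) > 7,415 (Tess) > 7,342 (Uma) > 7,213 (Omar) > 5,871 (Priya) > 5,772 (Kira) > …
Bidding ends when Tess exits at £7,415; Rosa takes it.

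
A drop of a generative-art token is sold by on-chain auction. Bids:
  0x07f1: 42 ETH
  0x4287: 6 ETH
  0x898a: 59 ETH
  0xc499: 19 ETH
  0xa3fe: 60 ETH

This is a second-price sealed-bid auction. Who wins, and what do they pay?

Bids ranked: 60 (0xa3fe) > 59 (0x898a) > 42 (0x07f1) > 19 (0xc499) > 6 (0x4287)
0xa3fe is highest; pays the second-highest bid, 59 ETH.

0xa3fe pays 59 ETH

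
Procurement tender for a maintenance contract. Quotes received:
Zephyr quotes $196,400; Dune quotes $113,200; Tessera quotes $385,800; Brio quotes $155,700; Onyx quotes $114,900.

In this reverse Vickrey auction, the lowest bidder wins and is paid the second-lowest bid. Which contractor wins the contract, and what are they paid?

Rule: the lowest bidder wins and is paid the second-lowest bid.
Bids in order: 113,200 (Dune) < 114,900 (Onyx) < 155,700 (Brio) < 196,400 (Zephyr) < 385,800 (Tessera)
Second-price: Dune is paid Onyx's bid of $114,900.

Dune is paid $114,900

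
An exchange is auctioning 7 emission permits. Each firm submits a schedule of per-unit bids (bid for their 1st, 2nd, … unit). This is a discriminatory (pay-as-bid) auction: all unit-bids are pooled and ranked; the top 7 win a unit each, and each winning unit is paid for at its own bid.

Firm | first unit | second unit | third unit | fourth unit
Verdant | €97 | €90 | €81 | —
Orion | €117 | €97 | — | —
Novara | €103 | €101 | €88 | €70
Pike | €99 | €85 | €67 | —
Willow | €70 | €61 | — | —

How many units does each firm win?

All unit-bids, highest first — top 7: 117 (Orion-1), 103 (Novara-1), 101 (Novara-2), 99 (Pike-1), 97 (Verdant-1), 97 (Orion-2), 90 (Verdant-2)
Next rejected bid: €88 (not a price — pay-as-bid).
Allocation: Novara 2, Orion 2, Pike 1, Verdant 2.

Novara 2, Orion 2, Pike 1, Verdant 2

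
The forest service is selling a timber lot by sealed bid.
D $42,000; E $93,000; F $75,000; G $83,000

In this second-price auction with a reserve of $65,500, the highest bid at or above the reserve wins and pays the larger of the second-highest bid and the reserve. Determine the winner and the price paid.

Sorting bids: 93,000 (E) > 83,000 (G) > 75,000 (F) > 42,000 (D)
E has the top bid at or above the reserve ($93,000).
Second-highest bid $83,000 exceeds the reserve $65,500 → payment $83,000.

E pays $83,000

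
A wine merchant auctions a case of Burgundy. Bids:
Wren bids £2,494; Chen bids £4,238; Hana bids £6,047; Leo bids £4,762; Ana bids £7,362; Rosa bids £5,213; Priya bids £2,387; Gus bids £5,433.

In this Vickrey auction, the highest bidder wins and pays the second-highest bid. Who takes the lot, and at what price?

Ana pays £6,047

Sorting bids: 7,362 (Ana) > 6,047 (Hana) > 5,433 (Gus) > 5,213 (Rosa) > 4,762 (Leo) > 4,238 (Chen) > …
Second-price: Ana pays Hana's bid of £6,047.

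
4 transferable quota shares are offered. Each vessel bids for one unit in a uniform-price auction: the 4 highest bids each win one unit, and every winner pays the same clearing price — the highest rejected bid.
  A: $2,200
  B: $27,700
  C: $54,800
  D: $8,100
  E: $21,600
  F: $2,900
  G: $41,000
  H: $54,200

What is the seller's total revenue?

Total revenue: $86,400

Bids ranked high→low: 54,800 (C), 54,200 (H), 41,000 (G), 27,700 (B), 21,600 (E), 8,100 (D), …
The 4 highest are C, H, G, B.
First losing bid is E's $21,600, which sets the uniform price.
Total revenue = 4 × $21,600 = $86,400.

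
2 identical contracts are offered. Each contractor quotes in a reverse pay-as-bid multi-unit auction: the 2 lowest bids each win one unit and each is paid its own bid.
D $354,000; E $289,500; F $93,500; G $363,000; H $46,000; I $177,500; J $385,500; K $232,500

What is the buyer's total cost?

Total cost: $139,500

Bids ranked low→high: 46,000 (H), 93,500 (F), 177,500 (I), 232,500 (K), …
Lowest 2: H, F.
Total cost = 46,000 + 93,500 = $139,500.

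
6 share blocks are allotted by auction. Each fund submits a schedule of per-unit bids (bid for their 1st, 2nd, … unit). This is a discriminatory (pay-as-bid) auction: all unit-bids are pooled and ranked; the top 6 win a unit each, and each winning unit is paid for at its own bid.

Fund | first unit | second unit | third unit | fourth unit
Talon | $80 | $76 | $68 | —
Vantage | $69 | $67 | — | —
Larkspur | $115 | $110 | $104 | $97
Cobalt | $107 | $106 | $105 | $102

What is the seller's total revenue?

Total revenue: $647

Pooled unit-bids ranked (top 6): 115 (Larkspur-1), 110 (Larkspur-2), 107 (Cobalt-1), 106 (Cobalt-2), 105 (Cobalt-3), 104 (Larkspur-3)
Next rejected bid: $102 (not a price — pay-as-bid).
Each winning unit pays its own bid.
Revenue = 115 + 110 + 107 + 106 + 105 + 104 = $647.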